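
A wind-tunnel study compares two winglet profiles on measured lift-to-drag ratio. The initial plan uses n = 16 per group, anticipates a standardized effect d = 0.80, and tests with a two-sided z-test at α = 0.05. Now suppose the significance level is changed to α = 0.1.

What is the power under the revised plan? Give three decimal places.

Power ≈ 0.732

δ = d·√(n/2) = 0.80 × √(16/2) = 2.2627 (unchanged). New critical value: z_{0.05} = 1.645.
Revised power = Φ(δ − 1.645) + Φ(−δ − 1.645) = Φ(0.618) + Φ(-3.908) = 0.7317 + 0.0000 = 0.7317.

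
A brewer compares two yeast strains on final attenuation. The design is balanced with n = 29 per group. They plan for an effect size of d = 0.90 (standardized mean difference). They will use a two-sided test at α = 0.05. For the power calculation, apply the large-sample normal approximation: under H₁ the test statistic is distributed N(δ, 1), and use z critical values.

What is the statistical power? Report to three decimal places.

Power ≈ 0.929

Noncentrality parameter: δ = d·√(n/2) = 0.90 × √(29/2) = 3.4271
Two-sided α = 0.05 → critical value z_{0.025} = 1.960.
Power = Φ(δ − 1.960) + Φ(−δ − 1.960) = Φ(1.467) + Φ(-5.387) = 0.9288 + 0.0000 = 0.9288.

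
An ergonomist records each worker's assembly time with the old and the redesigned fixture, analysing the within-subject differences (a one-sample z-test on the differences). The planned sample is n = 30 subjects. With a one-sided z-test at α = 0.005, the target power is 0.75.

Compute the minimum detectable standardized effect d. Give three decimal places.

d ≈ 0.593

Required noncentrality: δ = z_{0.005} + z_{0.25} = 2.576 + 0.674 = 3.250.
δ = d·√n ⇒ d = δ/√n = 3.250/√30 = 0.5934.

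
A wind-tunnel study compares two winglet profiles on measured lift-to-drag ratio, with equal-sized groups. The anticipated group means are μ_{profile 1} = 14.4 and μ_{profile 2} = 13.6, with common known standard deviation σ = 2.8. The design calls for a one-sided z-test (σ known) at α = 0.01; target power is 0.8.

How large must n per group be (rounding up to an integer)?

n = 246 per group

Standardized effect: d = |μ_{profile 1} − μ_{profile 2}| / σ = |14.4 − 13.6| / 2.8 = 0.2857
Set Φ(δ − 2.326) = 0.8; then δ − 2.326 = Φ⁻¹(0.8) = 0.842, giving δ = 3.168.
δ = d·√(n/2) ⇒ n = 2(δ/d)² = 2 × (3.168 / 0.2857)² = 245.88.
Rounding up, n = 246 per group.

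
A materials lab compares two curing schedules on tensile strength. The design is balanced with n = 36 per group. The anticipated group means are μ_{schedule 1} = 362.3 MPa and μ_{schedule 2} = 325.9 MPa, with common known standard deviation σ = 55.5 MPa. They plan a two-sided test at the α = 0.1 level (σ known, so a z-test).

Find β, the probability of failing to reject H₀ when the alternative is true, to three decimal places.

β ≈ 0.128

Standardized effect: d = |μ_{schedule 1} − μ_{schedule 2}| / σ = |362.3 − 325.9| / 55.5 = 0.6559
Noncentrality parameter: δ = d·√(n/2) = 0.6559 × √(36/2) = 2.7826
Critical value for a two-sided test at α = 0.1: z_{α/2} = 1.645.
Power = Φ(δ − 1.645) + Φ(−δ − 1.645) = Φ(1.138) + Φ(-4.427) = 0.8724 + 0.0000 = 0.8724.
Type II error: β = 1 − power = 1 − 0.8724 = 0.1276.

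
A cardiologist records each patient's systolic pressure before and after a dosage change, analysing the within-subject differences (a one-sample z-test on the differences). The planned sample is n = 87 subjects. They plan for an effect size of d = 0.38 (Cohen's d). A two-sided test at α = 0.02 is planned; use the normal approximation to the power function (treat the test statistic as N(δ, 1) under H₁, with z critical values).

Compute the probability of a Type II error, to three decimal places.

β ≈ 0.112

Noncentrality parameter: δ = d·√n = 0.38 × √87 = 3.5444
Two-sided α = 0.02 → critical value z_{0.01} = 2.326.
Power = Φ(δ − 2.326) + Φ(−δ − 2.326) = Φ(1.218) + Φ(-5.871) = 0.8884 + 0.0000 = 0.8884.
Type II error: β = 1 − power = 1 − 0.8884 = 0.1116.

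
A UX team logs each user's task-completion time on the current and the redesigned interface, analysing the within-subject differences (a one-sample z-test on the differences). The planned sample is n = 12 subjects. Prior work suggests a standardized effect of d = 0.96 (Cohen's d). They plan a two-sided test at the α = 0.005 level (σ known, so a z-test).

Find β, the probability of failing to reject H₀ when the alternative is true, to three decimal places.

Noncentrality parameter: δ = d·√n = 0.96 × √12 = 3.3255
Two-sided α = 0.005 → critical value z_{0.0025} = 2.807.
Power = Φ(δ − 2.807) + Φ(−δ − 2.807) = Φ(0.519) + Φ(-6.133) = 0.6979 + 0.0000 = 0.6979.
Type II error: β = 1 − power = 1 − 0.6979 = 0.3021.

β ≈ 0.302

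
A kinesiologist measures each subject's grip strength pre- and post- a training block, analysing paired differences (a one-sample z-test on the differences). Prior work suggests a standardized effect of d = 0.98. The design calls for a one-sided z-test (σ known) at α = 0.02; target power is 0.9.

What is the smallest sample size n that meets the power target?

Set Φ(δ − 2.054) = 0.9; then δ − 2.054 = Φ⁻¹(0.9) = 1.282, giving δ = 3.335.
δ = d·√n ⇒ n = (δ/d)² = (3.335 / 0.98)² = 11.58.
Rounding up, n = 12.

n = 12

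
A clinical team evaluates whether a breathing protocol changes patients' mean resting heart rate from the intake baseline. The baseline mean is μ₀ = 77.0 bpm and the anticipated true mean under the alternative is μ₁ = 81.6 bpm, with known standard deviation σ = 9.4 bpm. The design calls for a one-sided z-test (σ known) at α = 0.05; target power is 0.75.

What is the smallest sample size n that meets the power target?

Standardized effect: d = |μ₁ − μ₀| / σ = |81.6 − 77.0| / 9.4 = 0.4894
Set Φ(δ − 1.645) = 0.75; then δ − 1.645 = Φ⁻¹(0.75) = 0.674, giving δ = 2.319.
δ = d·√n ⇒ n = (δ/d)² = (2.319 / 0.4894)² = 22.46.
Round up to the next whole unit.

n = 23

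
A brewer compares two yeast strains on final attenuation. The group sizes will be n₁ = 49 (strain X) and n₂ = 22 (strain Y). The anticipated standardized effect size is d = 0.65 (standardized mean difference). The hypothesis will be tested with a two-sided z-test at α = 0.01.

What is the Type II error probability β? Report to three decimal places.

Noncentrality parameter: δ = d / √(1/n₁ + 1/n₂) = 0.65 / √(1/49 + 1/22) = 2.5328
Two-sided α = 0.01 → critical value z_{0.005} = 2.576.
Power = Φ(δ − 2.576) + Φ(−δ − 2.576) = Φ(-0.043) + Φ(-5.109) = 0.4828 + 0.0000 = 0.4828.
Type II error: β = 1 − power = 1 − 0.4828 = 0.5172.

β ≈ 0.517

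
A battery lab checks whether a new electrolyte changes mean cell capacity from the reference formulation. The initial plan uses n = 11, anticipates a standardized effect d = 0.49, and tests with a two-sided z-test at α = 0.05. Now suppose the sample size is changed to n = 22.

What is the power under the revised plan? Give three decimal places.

Power ≈ 0.632

With n = 22: δ = d·√n = 0.49 × √22 = 2.2983. Critical value z_{0.025} = 1.960.
Revised power = Φ(δ − 1.960) + Φ(−δ − 1.960) = Φ(0.338) + Φ(-4.258) = 0.6324 + 0.0000 = 0.6325.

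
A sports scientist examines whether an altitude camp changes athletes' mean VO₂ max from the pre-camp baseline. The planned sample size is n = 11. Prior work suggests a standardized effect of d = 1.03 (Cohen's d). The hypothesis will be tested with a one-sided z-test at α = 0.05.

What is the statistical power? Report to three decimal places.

Noncentrality parameter: δ = d·√n = 1.03 × √11 = 3.4161
One-sided α = 0.05 → critical value z_{0.05} = 1.645.
Power = P(Z > 1.645 − δ) = Φ(1.771) = 0.9617.

Power ≈ 0.962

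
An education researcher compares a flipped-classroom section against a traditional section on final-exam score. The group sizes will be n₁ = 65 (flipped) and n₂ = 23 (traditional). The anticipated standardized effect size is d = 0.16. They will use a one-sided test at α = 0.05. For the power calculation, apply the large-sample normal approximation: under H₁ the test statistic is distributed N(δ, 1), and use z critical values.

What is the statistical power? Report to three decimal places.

Power ≈ 0.162

Noncentrality parameter: δ = d / √(1/n₁ + 1/n₂) = 0.16 / √(1/65 + 1/23) = 0.6595
Critical value for a one-sided test at α = 0.05: z_α = 1.645.
Power = Φ(δ − 1.645) = Φ(-0.985) = 0.1622.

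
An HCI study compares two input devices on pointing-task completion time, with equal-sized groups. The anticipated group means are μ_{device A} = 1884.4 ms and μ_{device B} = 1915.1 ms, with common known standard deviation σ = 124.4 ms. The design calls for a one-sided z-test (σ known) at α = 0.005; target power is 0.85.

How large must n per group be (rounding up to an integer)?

Standardized effect: d = |μ_{device A} − μ_{device B}| / σ = |1884.4 − 1915.1| / 124.4 = 0.2468
For power 0.85 need Φ(δ − z_{0.005}) = 0.85, so δ = z_{0.005} + z_{0.15} = 2.576 + 1.036 = 3.612.
δ = d·√(n/2) ⇒ n = 2(δ/d)² = 2 × (3.612 / 0.2468)² = 428.50.
Rounding up, n = 429 per group.

n = 429 per group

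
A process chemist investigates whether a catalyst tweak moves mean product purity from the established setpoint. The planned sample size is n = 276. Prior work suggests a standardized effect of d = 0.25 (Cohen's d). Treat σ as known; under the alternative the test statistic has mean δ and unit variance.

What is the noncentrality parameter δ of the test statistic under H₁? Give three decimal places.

The noncentrality parameter scales effect size by the design's sample-size factor: δ = d·√n = 0.25 × √276 = 4.1533

δ ≈ 4.153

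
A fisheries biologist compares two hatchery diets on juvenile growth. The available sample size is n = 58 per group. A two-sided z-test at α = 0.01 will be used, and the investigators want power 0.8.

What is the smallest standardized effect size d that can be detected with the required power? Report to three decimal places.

Need Φ(δ − 2.576) = 0.8, so δ = 2.576 + 0.842 = 3.417.
(The second rejection-region term Φ(−δ − z_{α/2}) is negligible and dropped.)
δ = d·√(n/2) ⇒ d = δ/√(n/2) = 3.417/√(58/2) = 0.6346.

d ≈ 0.635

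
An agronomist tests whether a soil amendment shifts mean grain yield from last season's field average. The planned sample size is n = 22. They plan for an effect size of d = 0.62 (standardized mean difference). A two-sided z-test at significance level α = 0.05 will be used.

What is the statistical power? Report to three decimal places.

Noncentrality parameter: δ = d·√n = 0.62 × √22 = 2.9081
Critical value for a two-sided test at α = 0.05: z_{α/2} = 1.960.
Power = Φ(δ − 1.960) + Φ(−δ − 1.960) = Φ(0.948) + Φ(-4.868) = 0.8285 + 0.0000 = 0.8285.

Power ≈ 0.828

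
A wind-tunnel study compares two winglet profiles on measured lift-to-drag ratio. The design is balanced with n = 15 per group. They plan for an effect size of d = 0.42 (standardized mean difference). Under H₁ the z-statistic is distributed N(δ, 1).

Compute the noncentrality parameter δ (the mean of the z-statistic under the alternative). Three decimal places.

δ ≈ 1.150

δ = d·√(n/2) = 0.42 × √(15/2) = 1.1502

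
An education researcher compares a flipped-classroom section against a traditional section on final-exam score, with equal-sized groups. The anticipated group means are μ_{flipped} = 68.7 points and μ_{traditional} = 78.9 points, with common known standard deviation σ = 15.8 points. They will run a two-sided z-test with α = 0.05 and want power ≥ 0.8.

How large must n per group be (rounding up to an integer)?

Standardized effect: d = |μ_{flipped} − μ_{traditional}| / σ = |68.7 − 78.9| / 15.8 = 0.6456
For power 0.8 need Φ(δ − z_{0.025}) = 0.8, so δ = z_{0.025} + z_{0.20} = 1.960 + 0.842 = 2.802.
(The Φ(−δ − z_{α/2}) term is vanishingly small for δ > 0 and is dropped in the standard sample-size formula.)
δ = d·√(n/2) ⇒ n = 2(δ/d)² = 2 × (2.802 / 0.6456)² = 37.67.
Round up to the next whole unit.

n = 38 per group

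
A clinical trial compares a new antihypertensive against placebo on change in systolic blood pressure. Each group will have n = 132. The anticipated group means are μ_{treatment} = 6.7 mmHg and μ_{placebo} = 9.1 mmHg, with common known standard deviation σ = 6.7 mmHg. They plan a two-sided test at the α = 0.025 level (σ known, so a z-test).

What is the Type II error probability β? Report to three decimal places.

Standardized effect: d = |μ_{treatment} − μ_{placebo}| / σ = |6.7 − 9.1| / 6.7 = 0.3582
Noncentrality parameter: δ = d·√(n/2) = 0.3582 × √(132/2) = 2.9101
Critical value for a two-sided test at α = 0.025: z_{α/2} = 2.241.
Power = Φ(δ − 2.241) + Φ(−δ − 2.241) = Φ(0.669) + Φ(-5.152) = 0.7482 + 0.0000 = 0.7482.
Type II error: β = 1 − power = 1 − 0.7482 = 0.2518.

β ≈ 0.252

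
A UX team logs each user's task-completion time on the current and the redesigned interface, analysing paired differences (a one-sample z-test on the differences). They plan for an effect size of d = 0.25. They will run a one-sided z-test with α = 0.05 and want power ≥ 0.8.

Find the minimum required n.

For power 0.8 need Φ(δ − z_{0.05}) = 0.8, so δ = z_{0.05} + z_{0.20} = 1.645 + 0.842 = 2.486.
δ = d·√n ⇒ n = (δ/d)² = (2.486 / 0.25)² = 98.92.
Round up to the next whole unit.

n = 99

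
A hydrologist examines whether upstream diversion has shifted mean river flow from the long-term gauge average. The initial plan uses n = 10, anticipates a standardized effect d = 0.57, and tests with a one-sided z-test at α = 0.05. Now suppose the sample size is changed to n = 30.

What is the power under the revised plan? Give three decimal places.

With n = 30: δ = d·√n = 0.57 × √30 = 3.1220. Critical value z_{0.05} = 1.645.
Revised power = P(Z > 1.645 − δ) = Φ(1.477) = 0.9302.

Power ≈ 0.930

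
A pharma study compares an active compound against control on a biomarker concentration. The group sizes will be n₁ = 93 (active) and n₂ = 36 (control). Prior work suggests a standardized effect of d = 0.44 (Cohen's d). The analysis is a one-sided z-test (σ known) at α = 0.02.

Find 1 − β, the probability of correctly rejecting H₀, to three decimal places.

Noncentrality parameter: δ = d / √(1/n₁ + 1/n₂) = 0.44 / √(1/93 + 1/36) = 2.2416
One-sided α = 0.02 → critical value z_{0.02} = 2.054.
Power = P(Z > 2.054 − δ) = Φ(0.188) = 0.5745.

Power ≈ 0.574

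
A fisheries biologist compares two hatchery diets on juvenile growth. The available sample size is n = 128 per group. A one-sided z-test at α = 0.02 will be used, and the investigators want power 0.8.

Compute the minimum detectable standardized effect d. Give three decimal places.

d ≈ 0.362

Required noncentrality: δ = z_{0.02} + z_{0.20} = 2.054 + 0.842 = 2.895.
δ = d·√(n/2) ⇒ d = δ/√(n/2) = 2.895/√(128/2) = 0.3619.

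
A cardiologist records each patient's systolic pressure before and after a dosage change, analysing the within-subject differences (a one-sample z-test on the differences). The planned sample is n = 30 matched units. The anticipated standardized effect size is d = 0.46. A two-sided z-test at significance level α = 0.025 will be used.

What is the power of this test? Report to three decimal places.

Power ≈ 0.610

Noncentrality parameter: δ = d·√n = 0.46 × √30 = 2.5195
Two-sided α = 0.025 → critical value z_{0.0125} = 2.241.
Power = Φ(δ − 2.241) + Φ(−δ − 2.241) = Φ(0.278) + Φ(-4.761) = 0.6095 + 0.0000 = 0.6095.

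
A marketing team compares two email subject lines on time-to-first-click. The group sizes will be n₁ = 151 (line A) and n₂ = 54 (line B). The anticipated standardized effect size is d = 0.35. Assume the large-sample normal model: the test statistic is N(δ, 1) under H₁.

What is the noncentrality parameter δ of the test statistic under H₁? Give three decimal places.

δ ≈ 2.207

δ = d / √(1/n₁ + 1/n₂) = 0.35 / √(1/151 + 1/54) = 2.2074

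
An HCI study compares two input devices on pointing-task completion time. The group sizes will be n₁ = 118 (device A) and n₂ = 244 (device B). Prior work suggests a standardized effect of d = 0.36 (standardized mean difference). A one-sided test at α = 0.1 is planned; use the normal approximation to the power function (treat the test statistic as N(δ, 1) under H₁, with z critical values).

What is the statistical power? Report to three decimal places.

Power ≈ 0.973

Noncentrality parameter: δ = d / √(1/n₁ + 1/n₂) = 0.36 / √(1/118 + 1/244) = 3.2106
Critical value for a one-sided test at α = 0.1: z_α = 1.282.
Power = Φ(δ − 1.282) = Φ(1.929) = 0.9731.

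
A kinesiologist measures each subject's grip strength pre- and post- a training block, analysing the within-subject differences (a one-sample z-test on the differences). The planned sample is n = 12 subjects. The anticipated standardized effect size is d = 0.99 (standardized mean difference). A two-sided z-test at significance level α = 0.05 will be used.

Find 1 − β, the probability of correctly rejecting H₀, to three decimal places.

Noncentrality parameter: δ = d·√n = 0.99 × √12 = 3.4295
Two-sided α = 0.05 → critical value z_{0.025} = 1.960.
Power = Φ(δ − 1.960) + Φ(−δ − 1.960) = Φ(1.469) + Φ(-5.389) = 0.9292 + 0.0000 = 0.9292.

Power ≈ 0.929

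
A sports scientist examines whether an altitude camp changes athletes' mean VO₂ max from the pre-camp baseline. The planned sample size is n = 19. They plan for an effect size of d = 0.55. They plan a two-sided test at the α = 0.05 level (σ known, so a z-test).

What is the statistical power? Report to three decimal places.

Noncentrality parameter: δ = d·√n = 0.55 × √19 = 2.3974
Two-sided α = 0.05 → critical value z_{0.025} = 1.960.
Power = Φ(δ − 1.960) + Φ(−δ − 1.960) = Φ(0.437) + Φ(-4.357) = 0.6691 + 0.0000 = 0.6691.

Power ≈ 0.669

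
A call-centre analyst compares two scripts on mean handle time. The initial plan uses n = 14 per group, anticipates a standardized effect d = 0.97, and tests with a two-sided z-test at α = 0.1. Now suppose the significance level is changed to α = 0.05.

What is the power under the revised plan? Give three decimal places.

δ = d·√(n/2) = 0.97 × √(14/2) = 2.5664 (unchanged). New critical value: z_{0.025} = 1.960.
Revised power = Φ(δ − 1.960) + Φ(−δ − 1.960) = Φ(0.606) + Φ(-4.526) = 0.7279 + 0.0000 = 0.7279.

Power ≈ 0.728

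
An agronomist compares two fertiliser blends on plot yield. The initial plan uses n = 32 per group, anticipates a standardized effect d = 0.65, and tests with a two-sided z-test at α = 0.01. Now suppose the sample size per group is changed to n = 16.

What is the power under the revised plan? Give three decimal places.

Power ≈ 0.230

With n = 16 per group: δ = d·√(n/2) = 0.65 × √(16/2) = 1.8385. Critical value z_{0.005} = 2.576.
Revised power = Φ(δ − 2.576) + Φ(−δ − 2.576) = Φ(-0.737) + Φ(-4.414) = 0.2305 + 0.0000 = 0.2305.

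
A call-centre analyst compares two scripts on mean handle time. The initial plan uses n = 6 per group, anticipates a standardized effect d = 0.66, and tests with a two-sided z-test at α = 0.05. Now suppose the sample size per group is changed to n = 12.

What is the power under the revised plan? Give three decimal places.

With n = 12 per group: δ = d·√(n/2) = 0.66 × √(12/2) = 1.6167. Critical value z_{0.025} = 1.960.
Revised power = Φ(δ − 1.960) + Φ(−δ − 1.960) = Φ(-0.343) + Φ(-3.577) = 0.3657 + 0.0002 = 0.3659.

Power ≈ 0.366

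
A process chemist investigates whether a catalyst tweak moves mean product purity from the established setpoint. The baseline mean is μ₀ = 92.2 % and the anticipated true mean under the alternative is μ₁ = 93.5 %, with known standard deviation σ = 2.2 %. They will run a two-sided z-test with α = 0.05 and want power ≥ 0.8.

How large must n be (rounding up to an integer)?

n = 23

Standardized effect: d = |μ₁ − μ₀| / σ = |93.5 − 92.2| / 2.2 = 0.5909
For power 0.8 need Φ(δ − z_{0.025}) = 0.8, so δ = z_{0.025} + z_{0.20} = 1.960 + 0.842 = 2.802.
(For δ > 0 the lower-tail rejection region contributes negligibly to power, so the one-term inversion is standard.)
δ = d·√n ⇒ n = (δ/d)² = (2.802 / 0.5909)² = 22.48.
Rounding up, n = 23.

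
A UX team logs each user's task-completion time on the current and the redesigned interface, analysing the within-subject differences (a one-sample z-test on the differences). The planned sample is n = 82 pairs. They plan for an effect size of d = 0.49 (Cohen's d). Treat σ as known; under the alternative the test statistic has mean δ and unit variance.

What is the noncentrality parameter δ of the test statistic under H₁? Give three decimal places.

δ ≈ 4.437

δ = d·√n = 0.49 × √82 = 4.4371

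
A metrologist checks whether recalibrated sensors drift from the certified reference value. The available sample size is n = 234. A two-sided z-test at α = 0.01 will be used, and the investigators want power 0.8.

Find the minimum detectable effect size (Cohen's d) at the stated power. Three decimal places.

d ≈ 0.223

Need Φ(δ − 2.576) = 0.8, so δ = 2.576 + 0.842 = 3.417.
(Lower-tail contribution to power is negligible for δ > 0.)
δ = d·√n ⇒ d = δ/√n = 3.417/√234 = 0.2234.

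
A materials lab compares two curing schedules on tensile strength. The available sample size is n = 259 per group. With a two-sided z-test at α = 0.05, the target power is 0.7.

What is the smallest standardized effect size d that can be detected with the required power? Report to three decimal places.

Need Φ(δ − 1.960) = 0.7, so δ = 1.960 + 0.524 = 2.484.
(Lower-tail contribution to power is negligible for δ > 0.)
δ = d·√(n/2) ⇒ d = δ/√(n/2) = 2.484/√(259/2) = 0.2183.

d ≈ 0.218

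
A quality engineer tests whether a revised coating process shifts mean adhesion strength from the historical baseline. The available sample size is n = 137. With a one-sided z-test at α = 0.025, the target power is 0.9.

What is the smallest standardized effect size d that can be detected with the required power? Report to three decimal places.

Required noncentrality: δ = z_{0.025} + z_{0.10} = 1.960 + 1.282 = 3.242.
δ = d·√n ⇒ d = δ/√n = 3.242/√137 = 0.2769.

d ≈ 0.277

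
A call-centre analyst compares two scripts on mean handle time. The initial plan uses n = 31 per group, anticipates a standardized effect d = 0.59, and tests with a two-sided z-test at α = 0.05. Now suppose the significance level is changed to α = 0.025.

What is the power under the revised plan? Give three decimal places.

Power ≈ 0.532

δ = d·√(n/2) = 0.59 × √(31/2) = 2.3228 (unchanged). New critical value: z_{0.0125} = 2.241.
Revised power = Φ(δ − 2.241) + Φ(−δ − 2.241) = Φ(0.081) + Φ(-4.564) = 0.5324 + 0.0000 = 0.5325.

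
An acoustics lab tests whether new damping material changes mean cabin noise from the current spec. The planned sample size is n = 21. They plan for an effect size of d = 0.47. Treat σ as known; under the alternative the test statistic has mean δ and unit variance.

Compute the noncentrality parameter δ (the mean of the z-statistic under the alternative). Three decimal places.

δ ≈ 2.154

The noncentrality parameter scales effect size by the design's sample-size factor: δ = d·√n = 0.47 × √21 = 2.1538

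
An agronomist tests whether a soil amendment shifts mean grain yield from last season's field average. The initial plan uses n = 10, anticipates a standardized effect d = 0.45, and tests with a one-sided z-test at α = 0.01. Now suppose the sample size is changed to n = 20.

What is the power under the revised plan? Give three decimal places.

Power ≈ 0.377

With n = 20: δ = d·√n = 0.45 × √20 = 2.0125. Critical value z_{0.01} = 2.326.
Revised power = Φ(δ − 2.326) = Φ(-0.314) = 0.3768.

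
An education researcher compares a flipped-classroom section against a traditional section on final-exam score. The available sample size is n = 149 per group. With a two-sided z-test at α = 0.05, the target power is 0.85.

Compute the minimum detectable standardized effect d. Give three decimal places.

d ≈ 0.347

Required noncentrality: δ = z_{0.025} + z_{0.15} = 1.960 + 1.036 = 2.996.
(Lower-tail contribution to power is negligible for δ > 0.)
δ = d·√(n/2) ⇒ d = δ/√(n/2) = 2.996/√(149/2) = 0.3472.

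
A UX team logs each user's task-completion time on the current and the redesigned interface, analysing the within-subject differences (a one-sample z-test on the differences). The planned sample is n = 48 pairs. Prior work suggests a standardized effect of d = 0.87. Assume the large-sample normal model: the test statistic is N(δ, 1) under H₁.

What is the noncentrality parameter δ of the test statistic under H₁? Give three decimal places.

δ = d·√n = 0.87 × √48 = 6.0275

δ ≈ 6.028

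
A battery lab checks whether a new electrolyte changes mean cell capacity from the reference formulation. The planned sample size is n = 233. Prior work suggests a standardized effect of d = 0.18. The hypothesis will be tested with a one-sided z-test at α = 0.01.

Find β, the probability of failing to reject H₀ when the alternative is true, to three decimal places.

β ≈ 0.337

Noncentrality parameter: δ = d·√n = 0.18 × √233 = 2.7476
One-sided α = 0.01 → critical value z_{0.01} = 2.326.
Power = P(Z > 2.326 − δ) = Φ(0.421) = 0.6632.
Type II error: β = 1 − power = 1 − 0.6632 = 0.3368.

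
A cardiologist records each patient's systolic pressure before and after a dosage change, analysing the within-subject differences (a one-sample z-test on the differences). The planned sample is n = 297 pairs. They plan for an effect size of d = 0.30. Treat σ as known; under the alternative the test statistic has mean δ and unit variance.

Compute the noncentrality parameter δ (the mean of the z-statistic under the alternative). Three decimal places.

δ ≈ 5.170

δ = d·√n = 0.30 × √297 = 5.1701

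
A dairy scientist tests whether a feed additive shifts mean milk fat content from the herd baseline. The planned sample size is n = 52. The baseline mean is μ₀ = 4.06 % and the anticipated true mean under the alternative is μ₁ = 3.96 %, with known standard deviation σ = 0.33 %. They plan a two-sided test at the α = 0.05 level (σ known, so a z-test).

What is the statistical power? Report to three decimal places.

Standardized effect: d = |μ₁ − μ₀| / σ = |3.96 − 4.06| / 0.33 = 0.3030
Noncentrality parameter: δ = d·√n = 0.3030 × √52 = 2.1852
Critical value for a two-sided test at α = 0.05: z_{α/2} = 1.960.
Power = Φ(δ − 1.960) + Φ(−δ − 1.960) = Φ(0.225) + Φ(-4.145) = 0.5891 + 0.0000 = 0.5891.

Power ≈ 0.589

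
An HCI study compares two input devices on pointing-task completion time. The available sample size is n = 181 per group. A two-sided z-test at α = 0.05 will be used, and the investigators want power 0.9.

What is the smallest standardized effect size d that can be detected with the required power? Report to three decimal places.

d ≈ 0.341

Required noncentrality: δ = z_{0.025} + z_{0.10} = 1.960 + 1.282 = 3.242.
(The second rejection-region term Φ(−δ − z_{α/2}) is negligible and dropped.)
δ = d·√(n/2) ⇒ d = δ/√(n/2) = 3.242/√(181/2) = 0.3407.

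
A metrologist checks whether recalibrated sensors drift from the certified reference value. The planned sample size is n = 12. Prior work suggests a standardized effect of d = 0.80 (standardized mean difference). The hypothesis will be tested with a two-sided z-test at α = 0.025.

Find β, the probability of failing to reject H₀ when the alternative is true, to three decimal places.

β ≈ 0.298

Noncentrality parameter: δ = d·√n = 0.80 × √12 = 2.7713
Critical value for a two-sided test at α = 0.025: z_{α/2} = 2.241.
Power = Φ(δ − 2.241) + Φ(−δ − 2.241) = Φ(0.530) + Φ(-5.013) = 0.7019 + 0.0000 = 0.7019.
Type II error: β = 1 − power = 1 − 0.7019 = 0.2981.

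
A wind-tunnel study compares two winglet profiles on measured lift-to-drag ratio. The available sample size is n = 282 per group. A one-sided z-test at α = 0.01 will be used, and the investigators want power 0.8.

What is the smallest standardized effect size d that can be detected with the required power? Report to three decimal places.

d ≈ 0.267

Required noncentrality: δ = z_{0.01} + z_{0.20} = 2.326 + 0.842 = 3.168.
δ = d·√(n/2) ⇒ d = δ/√(n/2) = 3.168/√(282/2) = 0.2668.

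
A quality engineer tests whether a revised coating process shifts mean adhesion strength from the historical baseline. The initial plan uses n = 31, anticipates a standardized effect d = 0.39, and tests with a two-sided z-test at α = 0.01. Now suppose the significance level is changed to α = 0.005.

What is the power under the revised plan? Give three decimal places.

δ = d·√n = 0.39 × √31 = 2.1714 (unchanged). New critical value: z_{0.0025} = 2.807.
Revised power = Φ(δ − 2.807) + Φ(−δ − 2.807) = Φ(-0.636) + Φ(-4.978) = 0.2625 + 0.0000 = 0.2625.

Power ≈ 0.263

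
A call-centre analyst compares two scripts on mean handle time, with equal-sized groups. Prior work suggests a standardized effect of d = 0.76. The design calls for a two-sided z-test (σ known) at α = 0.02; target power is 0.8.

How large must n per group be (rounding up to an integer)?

For power 0.8 need Φ(δ − z_{0.01}) = 0.8, so δ = z_{0.01} + z_{0.20} = 2.326 + 0.842 = 3.168.
(Ignoring the negligible lower-tail rejection probability gives the usual closed-form inversion.)
δ = d·√(n/2) ⇒ n = 2(δ/d)² = 2 × (3.168 / 0.76)² = 34.75.
Rounding up, n = 35 per group.

n = 35 per group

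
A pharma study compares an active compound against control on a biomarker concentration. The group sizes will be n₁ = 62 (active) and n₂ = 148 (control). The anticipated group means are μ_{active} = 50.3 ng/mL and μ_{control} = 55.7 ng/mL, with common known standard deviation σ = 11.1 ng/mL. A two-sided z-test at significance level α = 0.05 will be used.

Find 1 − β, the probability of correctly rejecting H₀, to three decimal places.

Standardized effect: d = |μ_{active} − μ_{control}| / σ = |50.3 − 55.7| / 11.1 = 0.4865
Noncentrality parameter: δ = d / √(1/n₁ + 1/n₂) = 0.4865 / √(1/62 + 1/148) = 3.2158
Two-sided α = 0.05 → critical value z_{0.025} = 1.960.
Power = Φ(δ − 1.960) + Φ(−δ − 1.960) = Φ(1.256) + Φ(-5.176) = 0.8954 + 0.0000 = 0.8954.

Power ≈ 0.895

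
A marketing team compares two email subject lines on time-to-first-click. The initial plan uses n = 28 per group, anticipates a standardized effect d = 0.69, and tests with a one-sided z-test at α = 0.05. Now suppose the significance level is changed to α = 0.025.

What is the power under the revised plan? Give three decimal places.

Power ≈ 0.733

δ = d·√(n/2) = 0.69 × √(28/2) = 2.5817 (unchanged). New critical value: z_{0.025} = 1.960.
Revised power = Φ(δ − 1.960) = Φ(0.622) = 0.7330.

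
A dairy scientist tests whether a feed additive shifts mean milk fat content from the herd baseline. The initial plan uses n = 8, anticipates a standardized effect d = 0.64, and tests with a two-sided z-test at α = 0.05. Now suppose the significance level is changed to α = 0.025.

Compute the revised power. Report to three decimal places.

Power ≈ 0.333

δ = d·√n = 0.64 × √8 = 1.8102 (unchanged). New critical value: z_{0.0125} = 2.241.
Revised power = Φ(δ − 2.241) + Φ(−δ − 2.241) = Φ(-0.431) + Φ(-4.052) = 0.3332 + 0.0000 = 0.3332.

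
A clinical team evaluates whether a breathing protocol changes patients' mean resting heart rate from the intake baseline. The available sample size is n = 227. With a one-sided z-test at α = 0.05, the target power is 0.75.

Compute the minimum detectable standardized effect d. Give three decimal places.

Need Φ(δ − 1.645) = 0.75, so δ = 1.645 + 0.674 = 2.319.
δ = d·√n ⇒ d = δ/√n = 2.319/√227 = 0.1539.

d ≈ 0.154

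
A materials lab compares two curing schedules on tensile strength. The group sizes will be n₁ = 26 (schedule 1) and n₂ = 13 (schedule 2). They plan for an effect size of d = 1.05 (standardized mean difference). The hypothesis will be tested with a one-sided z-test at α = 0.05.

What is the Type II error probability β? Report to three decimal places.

Noncentrality parameter: δ = d / √(1/n₁ + 1/n₂) = 1.05 / √(1/26 + 1/13) = 3.0911
Critical value for a one-sided test at α = 0.05: z_α = 1.645.
Power = P(Z > 1.645 − δ) = Φ(1.446) = 0.9259.
Type II error: β = 1 − power = 1 − 0.9259 = 0.0741.

β ≈ 0.074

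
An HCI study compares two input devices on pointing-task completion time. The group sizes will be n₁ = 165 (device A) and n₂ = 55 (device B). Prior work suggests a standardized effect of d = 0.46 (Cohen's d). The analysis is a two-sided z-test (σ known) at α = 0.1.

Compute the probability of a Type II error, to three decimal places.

Noncentrality parameter: δ = d / √(1/n₁ + 1/n₂) = 0.46 / √(1/165 + 1/55) = 2.9544
Two-sided α = 0.1 → critical value z_{0.05} = 1.645.
Power = Φ(δ − 1.645) + Φ(−δ − 1.645) = Φ(1.310) + Φ(-4.599) = 0.9048 + 0.0000 = 0.9048.
Type II error: β = 1 − power = 1 − 0.9048 = 0.0952.

β ≈ 0.095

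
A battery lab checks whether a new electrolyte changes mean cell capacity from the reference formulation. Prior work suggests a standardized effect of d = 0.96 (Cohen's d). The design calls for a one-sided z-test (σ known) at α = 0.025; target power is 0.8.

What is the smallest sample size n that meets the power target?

n = 9

For power 0.8 need Φ(δ − z_{0.025}) = 0.8, so δ = z_{0.025} + z_{0.20} = 1.960 + 0.842 = 2.802.
δ = d·√n ⇒ n = (δ/d)² = (2.802 / 0.96)² = 8.52.
Round up to the next whole unit.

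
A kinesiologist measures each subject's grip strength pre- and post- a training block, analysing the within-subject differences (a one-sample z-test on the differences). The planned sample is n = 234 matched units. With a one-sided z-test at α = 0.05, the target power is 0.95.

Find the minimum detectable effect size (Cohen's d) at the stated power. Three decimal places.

d ≈ 0.215

Need Φ(δ − 1.645) = 0.95, so δ = 1.645 + 1.645 = 3.290.
δ = d·√n ⇒ d = δ/√n = 3.290/√234 = 0.2151.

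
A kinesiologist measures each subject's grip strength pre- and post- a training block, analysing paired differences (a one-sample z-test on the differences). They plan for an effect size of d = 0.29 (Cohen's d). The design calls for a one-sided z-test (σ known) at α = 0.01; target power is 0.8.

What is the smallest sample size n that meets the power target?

For power 0.8 need Φ(δ − z_{0.01}) = 0.8, so δ = z_{0.01} + z_{0.20} = 2.326 + 0.842 = 3.168.
δ = d·√n ⇒ n = (δ/d)² = (3.168 / 0.29)² = 119.33.
Rounding up, n = 120.

n = 120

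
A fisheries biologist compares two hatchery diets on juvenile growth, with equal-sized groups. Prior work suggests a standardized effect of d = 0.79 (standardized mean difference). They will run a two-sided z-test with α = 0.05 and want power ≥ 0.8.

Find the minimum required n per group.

n = 26 per group

Set Φ(δ − 1.960) = 0.8; then δ − 1.960 = Φ⁻¹(0.8) = 0.842, giving δ = 2.802.
(For δ > 0 the lower-tail rejection region contributes negligibly to power, so the one-term inversion is standard.)
δ = d·√(n/2) ⇒ n = 2(δ/d)² = 2 × (2.802 / 0.79)² = 25.15.
Round up to the next whole unit.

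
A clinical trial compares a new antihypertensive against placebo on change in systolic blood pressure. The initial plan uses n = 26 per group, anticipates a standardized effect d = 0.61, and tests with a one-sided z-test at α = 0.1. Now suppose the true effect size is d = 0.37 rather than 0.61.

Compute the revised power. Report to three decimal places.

Power ≈ 0.521

With d = 0.37: δ = d·√(n/2) = 0.37 × √(26/2) = 1.3341. Critical value z_{0.1} = 1.282.
Revised power = Φ(δ − 1.282) = Φ(0.053) = 0.5209.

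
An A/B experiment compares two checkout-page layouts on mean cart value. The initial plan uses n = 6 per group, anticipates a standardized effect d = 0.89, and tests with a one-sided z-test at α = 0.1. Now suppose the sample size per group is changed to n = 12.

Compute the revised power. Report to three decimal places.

Power ≈ 0.816

With n = 12 per group: δ = d·√(n/2) = 0.89 × √(12/2) = 2.1800. Critical value z_{0.1} = 1.282.
Revised power = Φ(δ − 1.282) = Φ(0.898) = 0.8155.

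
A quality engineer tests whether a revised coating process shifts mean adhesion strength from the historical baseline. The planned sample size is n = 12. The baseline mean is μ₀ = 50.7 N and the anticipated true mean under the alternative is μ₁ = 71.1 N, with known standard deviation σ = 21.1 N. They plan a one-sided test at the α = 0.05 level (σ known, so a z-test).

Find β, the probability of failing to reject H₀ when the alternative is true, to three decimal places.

Standardized effect: d = |μ₁ − μ₀| / σ = |71.1 − 50.7| / 21.1 = 0.9668
Noncentrality parameter: δ = d·√n = 0.9668 × √12 = 3.3492
One-sided α = 0.05 → critical value z_{0.05} = 1.645.
Power = P(Z > 1.645 − δ) = Φ(1.704) = 0.9558.
Type II error: β = 1 − power = 1 − 0.9558 = 0.0442.

β ≈ 0.044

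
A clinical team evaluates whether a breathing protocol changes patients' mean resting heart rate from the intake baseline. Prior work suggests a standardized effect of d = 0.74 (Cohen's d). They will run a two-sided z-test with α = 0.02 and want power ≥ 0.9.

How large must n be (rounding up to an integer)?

n = 24

For power 0.9 need Φ(δ − z_{0.01}) = 0.9, so δ = z_{0.01} + z_{0.10} = 2.326 + 1.282 = 3.608.
(For δ > 0 the lower-tail rejection region contributes negligibly to power, so the one-term inversion is standard.)
δ = d·√n ⇒ n = (δ/d)² = (3.608 / 0.74)² = 23.77.
Rounding up, n = 24.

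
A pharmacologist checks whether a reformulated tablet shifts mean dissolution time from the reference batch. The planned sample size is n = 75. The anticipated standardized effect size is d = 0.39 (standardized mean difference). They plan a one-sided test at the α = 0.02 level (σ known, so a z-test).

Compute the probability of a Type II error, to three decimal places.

Noncentrality parameter: δ = d·√n = 0.39 × √75 = 3.3775
One-sided α = 0.02 → critical value z_{0.02} = 2.054.
Power = P(Z > 2.054 − δ) = Φ(1.324) = 0.9072.
Type II error: β = 1 − power = 1 − 0.9072 = 0.0928.

β ≈ 0.093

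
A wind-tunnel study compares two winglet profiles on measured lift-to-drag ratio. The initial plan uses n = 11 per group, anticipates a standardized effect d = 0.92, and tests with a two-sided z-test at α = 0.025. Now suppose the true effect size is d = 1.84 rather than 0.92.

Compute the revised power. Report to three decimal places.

Power ≈ 0.981

With d = 1.84: δ = d·√(n/2) = 1.84 × √(11/2) = 4.3152. Critical value z_{0.0125} = 2.241.
Revised power = Φ(δ − 2.241) + Φ(−δ − 2.241) = Φ(2.074) + Φ(-6.557) = 0.9810 + 0.0000 = 0.9810.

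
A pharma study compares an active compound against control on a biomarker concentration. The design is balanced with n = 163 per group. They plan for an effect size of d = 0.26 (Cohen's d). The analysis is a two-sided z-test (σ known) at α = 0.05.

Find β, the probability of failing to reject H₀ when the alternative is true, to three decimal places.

β ≈ 0.349

Noncentrality parameter: δ = d·√(n/2) = 0.26 × √(163/2) = 2.3472
Two-sided α = 0.05 → critical value z_{0.025} = 1.960.
Power = Φ(δ − 1.960) + Φ(−δ − 1.960) = Φ(0.387) + Φ(-4.307) = 0.6507 + 0.0000 = 0.6507.
Type II error: β = 1 − power = 1 − 0.6507 = 0.3493.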